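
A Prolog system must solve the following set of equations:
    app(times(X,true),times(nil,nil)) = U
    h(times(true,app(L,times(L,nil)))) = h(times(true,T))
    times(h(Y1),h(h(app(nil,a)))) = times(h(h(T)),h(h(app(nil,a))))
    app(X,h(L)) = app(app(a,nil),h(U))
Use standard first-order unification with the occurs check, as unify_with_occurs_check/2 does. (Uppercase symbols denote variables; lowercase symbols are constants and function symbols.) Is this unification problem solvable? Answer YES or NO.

YES

Bind U := app(times(X,true),times(nil,nil)); substituting into the one remaining equation that mentions U gives: app(X,h(L)) = app(app(a,nil),h(app(times(X,true),times(nil,nil)))).
Decompose h/1: times(true,app(L,times(L,nil))) = times(true,T).
Decompose times/2: true = true,  app(L,times(L,nil)) = T.
Delete trivial equation true = true.
Bind T := app(L,times(L,nil)); substituting into the one remaining equation that mentions T gives: times(h(Y1),h(h(app(nil,a)))) = times(h(h(app(L,times(L,nil)))),h(h(app(nil,a)))).
Decompose times/2: h(Y1) = h(h(app(L,times(L,nil)))),  h(h(app(nil,a))) = h(h(app(nil,a))).
Decompose h/1: Y1 = h(app(L,times(L,nil))).
Bind Y1 := h(app(L,times(L,nil))); no other remaining equation mentions Y1.
Delete trivial equation h(h(app(nil,a))) = h(h(app(nil,a))).
Decompose app/2: X = app(a,nil),  h(L) = h(app(times(X,true),times(nil,nil))).
Bind X := app(a,nil); substituting into the remaining equation gives: h(L) = h(app(times(app(a,nil),true),times(nil,nil))). Substituting into the earlier binding gives U := app(times(app(a,nil),true),times(nil,nil)).
Decompose h/1: L = app(times(app(a,nil),true),times(nil,nil)).
Bind L := app(times(app(a,nil),true),times(nil,nil)). Substituting into the earlier bindings gives T := app(app(times(app(a,nil),true),times(nil,nil)),times(app(times(app(a,nil),true),times(nil,nil)),nil)), Y1 := h(app(app(times(app(a,nil),true),times(nil,nil)),times(app(times(app(a,nil),true),times(nil,nil)),nil))).
No equations remain and no clash or occurs-check failure arose, so a unifier exists.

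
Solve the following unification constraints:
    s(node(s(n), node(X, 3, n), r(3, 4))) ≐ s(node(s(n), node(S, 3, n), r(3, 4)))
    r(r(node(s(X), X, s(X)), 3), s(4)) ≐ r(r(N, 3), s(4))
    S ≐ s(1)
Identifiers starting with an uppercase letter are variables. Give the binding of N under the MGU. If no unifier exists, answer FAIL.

node(s(s(1)), s(1), s(s(1)))

Decompose s/1: node(s(n), node(X, 3, n), r(3, 4)) ≐ node(s(n), node(S, 3, n), r(3, 4)).
Decompose node/3: s(n) ≐ s(n),  node(X, 3, n) ≐ node(S, 3, n),  r(3, 4) ≐ r(3, 4).
Delete trivial equation s(n) ≐ s(n).
Decompose node/3: X ≐ S,  3 ≐ 3,  n ≐ n.
Bind X := S; substituting into the one remaining equation that mentions X gives: r(r(node(s(S), S, s(S)), 3), s(4)) ≐ r(r(N, 3), s(4)).
Delete trivial equation 3 ≐ 3.
Delete trivial equation n ≐ n.
Delete trivial equation r(3, 4) ≐ r(3, 4).
Decompose r/2: r(node(s(S), S, s(S)), 3) ≐ r(N, 3),  s(4) ≐ s(4).
Decompose r/2: node(s(S), S, s(S)) ≐ N,  3 ≐ 3.
Bind N := node(s(S), S, s(S)); no other remaining equation mentions N.
Delete trivial equation 3 ≐ 3.
Delete trivial equation s(4) ≐ s(4).
Bind S := s(1). Substituting into the earlier bindings gives X := s(1), N := node(s(s(1)), s(1), s(s(1))).
MGU = { X := s(1), N := node(s(s(1)), s(1), s(s(1))), S := s(1) }, so N := node(s(s(1)), s(1), s(s(1))).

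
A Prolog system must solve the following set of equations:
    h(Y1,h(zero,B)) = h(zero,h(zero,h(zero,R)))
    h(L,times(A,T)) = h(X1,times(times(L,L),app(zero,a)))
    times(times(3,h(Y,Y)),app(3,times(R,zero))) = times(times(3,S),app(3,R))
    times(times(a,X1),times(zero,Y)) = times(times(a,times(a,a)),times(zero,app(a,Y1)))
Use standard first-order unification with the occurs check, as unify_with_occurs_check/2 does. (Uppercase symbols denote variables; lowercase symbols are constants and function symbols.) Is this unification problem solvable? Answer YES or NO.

NO

Decompose h/2: Y1 = zero,  h(zero,B) = h(zero,h(zero,R)).
Bind Y1 := zero; substituting into the one remaining equation that mentions Y1 gives: times(times(a,X1),times(zero,Y)) = times(times(a,times(a,a)),times(zero,app(a,zero))).
Decompose h/2: zero = zero,  B = h(zero,R).
Delete trivial equation zero = zero.
Bind B := h(zero,R); no other remaining equation mentions B.
Decompose h/2: L = X1,  times(A,T) = times(times(L,L),app(zero,a)).
Bind L := X1; substituting into the one remaining equation that mentions L gives: times(A,T) = times(times(X1,X1),app(zero,a)).
Decompose times/2: A = times(X1,X1),  T = app(zero,a).
Bind A := times(X1,X1); no other remaining equation mentions A.
Bind T := app(zero,a); no other remaining equation mentions T.
Decompose times/2: times(3,h(Y,Y)) = times(3,S),  app(3,times(R,zero)) = app(3,R).
Decompose times/2: 3 = 3,  h(Y,Y) = S.
Delete trivial equation 3 = 3.
Bind S := h(Y,Y); no other remaining equation mentions S.
Decompose app/2: 3 = 3,  times(R,zero) = R.
Delete trivial equation 3 = 3.
Occurs check fails: R occurs in times(R,zero); the equation R = times(R,zero) has no finite solution.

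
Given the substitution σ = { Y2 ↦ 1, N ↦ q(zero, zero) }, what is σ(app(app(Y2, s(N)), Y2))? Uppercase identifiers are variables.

Replace each occurrence of Y2 with 1.
Replace each occurrence of N with q(zero, zero).
Result: app(app(1, s(q(zero, zero))), 1).

app(app(1, s(q(zero, zero))), 1)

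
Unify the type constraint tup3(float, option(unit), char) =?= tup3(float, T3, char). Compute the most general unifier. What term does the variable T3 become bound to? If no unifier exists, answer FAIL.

Decompose tup3/3: float =?= float,  option(unit) =?= T3,  char =?= char.
Delete trivial equation float =?= float.
Bind T3 := option(unit); no other remaining equation mentions T3.
Delete trivial equation char =?= char.
MGU = { T3 ↦ option(unit) }, so T3 ↦ option(unit).

option(unit)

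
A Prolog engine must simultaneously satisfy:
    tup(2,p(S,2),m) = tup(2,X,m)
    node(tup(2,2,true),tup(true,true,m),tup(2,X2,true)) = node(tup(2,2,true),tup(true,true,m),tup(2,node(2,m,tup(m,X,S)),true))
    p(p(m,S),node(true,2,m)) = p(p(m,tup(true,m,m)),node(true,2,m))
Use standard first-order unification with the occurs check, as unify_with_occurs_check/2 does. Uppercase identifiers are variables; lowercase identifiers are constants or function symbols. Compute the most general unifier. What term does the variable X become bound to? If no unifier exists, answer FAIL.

Decompose tup/3: 2 = 2,  p(S,2) = X,  m = m.
Delete trivial equation 2 = 2.
Bind X := p(S,2); substituting into the one remaining equation that mentions X gives: node(tup(2,2,true),tup(true,true,m),tup(2,X2,true)) = node(tup(2,2,true),tup(true,true,m),tup(2,node(2,m,tup(m,p(S,2),S)),true)).
Delete trivial equation m = m.
Decompose node/3: tup(2,2,true) = tup(2,2,true),  tup(true,true,m) = tup(true,true,m),  tup(2,X2,true) = tup(2,node(2,m,tup(m,p(S,2),S)),true).
Delete trivial equation tup(2,2,true) = tup(2,2,true).
Delete trivial equation tup(true,true,m) = tup(true,true,m).
Decompose tup/3: 2 = 2,  X2 = node(2,m,tup(m,p(S,2),S)),  true = true.
Delete trivial equation 2 = 2.
Bind X2 := node(2,m,tup(m,p(S,2),S)); no other remaining equation mentions X2.
Delete trivial equation true = true.
Decompose p/2: p(m,S) = p(m,tup(true,m,m)),  node(true,2,m) = node(true,2,m).
Decompose p/2: m = m,  S = tup(true,m,m).
Delete trivial equation m = m.
Bind S := tup(true,m,m); no other remaining equation mentions S. Substituting into the earlier bindings gives X := p(tup(true,m,m),2), X2 := node(2,m,tup(m,p(tup(true,m,m),2),tup(true,m,m))).
Delete trivial equation node(true,2,m) = node(true,2,m).
MGU = { X ↦ p(tup(true,m,m),2), X2 ↦ node(2,m,tup(m,p(tup(true,m,m),2),tup(true,m,m))), S ↦ tup(true,m,m) }, so X ↦ p(tup(true,m,m),2).

p(tup(true,m,m),2)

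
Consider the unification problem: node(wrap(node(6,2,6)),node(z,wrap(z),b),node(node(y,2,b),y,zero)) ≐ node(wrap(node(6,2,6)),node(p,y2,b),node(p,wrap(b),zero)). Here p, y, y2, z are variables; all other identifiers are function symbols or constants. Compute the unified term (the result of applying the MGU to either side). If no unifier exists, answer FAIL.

Decompose node/3: wrap(node(6,2,6)) ≐ wrap(node(6,2,6)),  node(z,wrap(z),b) ≐ node(p,y2,b),  node(node(y,2,b),y,zero) ≐ node(p,wrap(b),zero).
Delete trivial equation wrap(node(6,2,6)) ≐ wrap(node(6,2,6)).
Decompose node/3: z ≐ p,  wrap(z) ≐ y2,  b ≐ b.
Bind z := p; substituting into the one remaining equation that mentions z gives: wrap(p) ≐ y2.
Bind y2 := wrap(p); no other remaining equation mentions y2.
Delete trivial equation b ≐ b.
Decompose node/3: node(y,2,b) ≐ p,  y ≐ wrap(b),  zero ≐ zero.
Bind p := node(y,2,b); no other remaining equation mentions p. Substituting into the earlier bindings gives z := node(y,2,b), y2 := wrap(node(y,2,b)).
Bind y := wrap(b); no other remaining equation mentions y. Substituting into the earlier bindings gives z := node(wrap(b),2,b), y2 := wrap(node(wrap(b),2,b)), p := node(wrap(b),2,b).
Delete trivial equation zero ≐ zero.
Applying the MGU to either side gives node(wrap(node(6,2,6)),node(node(wrap(b),2,b),wrap(node(wrap(b),2,b)),b),node(node(wrap(b),2,b),wrap(b),zero)).

node(wrap(node(6,2,6)),node(node(wrap(b),2,b),wrap(node(wrap(b),2,b)),b),node(node(wrap(b),2,b),wrap(b),zero))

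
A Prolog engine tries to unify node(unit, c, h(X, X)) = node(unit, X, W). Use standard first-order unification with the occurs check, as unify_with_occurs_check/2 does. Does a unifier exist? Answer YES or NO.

YES

Decompose node/3: unit = unit,  c = X,  h(X, X) = W.
Delete trivial equation unit = unit.
Bind X := c; substituting into the remaining equation gives: h(c, c) = W.
Bind W := h(c, c).
No equations remain and no clash or occurs-check failure arose, so a unifier exists.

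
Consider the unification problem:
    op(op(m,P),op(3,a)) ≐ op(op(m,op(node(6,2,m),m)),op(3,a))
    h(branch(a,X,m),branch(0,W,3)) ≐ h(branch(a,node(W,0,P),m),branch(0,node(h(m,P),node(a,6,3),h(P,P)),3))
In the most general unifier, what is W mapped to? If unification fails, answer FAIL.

node(h(m,op(node(6,2,m),m)),node(a,6,3),h(op(node(6,2,m),m),op(node(6,2,m),m)))

Decompose op/2: op(m,P) ≐ op(m,op(node(6,2,m),m)),  op(3,a) ≐ op(3,a).
Decompose op/2: m ≐ m,  P ≐ op(node(6,2,m),m).
Delete trivial equation m ≐ m.
Bind P := op(node(6,2,m),m); substituting into the one remaining equation that mentions P gives: h(branch(a,X,m),branch(0,W,3)) ≐ h(branch(a,node(W,0,op(node(6,2,m),m)),m),branch(0,node(h(m,op(node(6,2,m),m)),node(a,6,3),h(op(node(6,2,m),m),op(node(6,2,m),m))),3)).
Delete trivial equation op(3,a) ≐ op(3,a).
Decompose h/2: branch(a,X,m) ≐ branch(a,node(W,0,op(node(6,2,m),m)),m),  branch(0,W,3) ≐ branch(0,node(h(m,op(node(6,2,m),m)),node(a,6,3),h(op(node(6,2,m),m),op(node(6,2,m),m))),3).
Decompose branch/3: a ≐ a,  X ≐ node(W,0,op(node(6,2,m),m)),  m ≐ m.
Delete trivial equation a ≐ a.
Bind X := node(W,0,op(node(6,2,m),m)); no other remaining equation mentions X.
Delete trivial equation m ≐ m.
Decompose branch/3: 0 ≐ 0,  W ≐ node(h(m,op(node(6,2,m),m)),node(a,6,3),h(op(node(6,2,m),m),op(node(6,2,m),m))),  3 ≐ 3.
Delete trivial equation 0 ≐ 0.
Bind W := node(h(m,op(node(6,2,m),m)),node(a,6,3),h(op(node(6,2,m),m),op(node(6,2,m),m))); no other remaining equation mentions W. Substituting into the earlier binding gives X := node(node(h(m,op(node(6,2,m),m)),node(a,6,3),h(op(node(6,2,m),m),op(node(6,2,m),m))),0,op(node(6,2,m),m)).
Delete trivial equation 3 ≐ 3.
MGU = { P ↦ op(node(6,2,m),m), X ↦ node(node(h(m,op(node(6,2,m),m)),node(a,6,3),h(op(node(6,2,m),m),op(node(6,2,m),m))),0,op(node(6,2,m),m)), W ↦ node(h(m,op(node(6,2,m),m)),node(a,6,3),h(op(node(6,2,m),m),op(node(6,2,m),m))) }, so W ↦ node(h(m,op(node(6,2,m),m)),node(a,6,3),h(op(node(6,2,m),m),op(node(6,2,m),m))).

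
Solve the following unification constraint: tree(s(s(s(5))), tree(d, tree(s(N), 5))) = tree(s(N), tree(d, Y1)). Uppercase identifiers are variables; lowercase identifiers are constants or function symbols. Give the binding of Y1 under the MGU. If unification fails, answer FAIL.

Decompose tree/2: s(s(s(5))) = s(N),  tree(d, tree(s(N), 5)) = tree(d, Y1).
Decompose s/1: s(s(5)) = N.
Bind N := s(s(5)); substituting into the remaining equation gives: tree(d, tree(s(s(s(5))), 5)) = tree(d, Y1).
Decompose tree/2: d = d,  tree(s(s(s(5))), 5) = Y1.
Delete trivial equation d = d.
Bind Y1 := tree(s(s(s(5))), 5).
MGU = { N ↦ s(s(5)), Y1 ↦ tree(s(s(s(5))), 5) }, so Y1 ↦ tree(s(s(s(5))), 5).

tree(s(s(s(5))), 5)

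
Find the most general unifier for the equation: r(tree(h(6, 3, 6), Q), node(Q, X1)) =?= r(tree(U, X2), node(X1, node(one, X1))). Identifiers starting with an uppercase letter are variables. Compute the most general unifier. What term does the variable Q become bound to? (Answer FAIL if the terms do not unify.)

Decompose r/2: tree(h(6, 3, 6), Q) =?= tree(U, X2),  node(Q, X1) =?= node(X1, node(one, X1)).
Decompose tree/2: h(6, 3, 6) =?= U,  Q =?= X2.
Bind U := h(6, 3, 6); no other remaining equation mentions U.
Bind Q := X2; substituting into the remaining equation gives: node(X2, X1) =?= node(X1, node(one, X1)).
Decompose node/2: X2 =?= X1,  X1 =?= node(one, X1).
Bind X2 := X1; no other remaining equation mentions X2. Substituting into the earlier binding gives Q := X1.
Occurs check fails: X1 occurs in node(one, X1); the equation X1 =?= node(one, X1) has no finite solution.

FAIL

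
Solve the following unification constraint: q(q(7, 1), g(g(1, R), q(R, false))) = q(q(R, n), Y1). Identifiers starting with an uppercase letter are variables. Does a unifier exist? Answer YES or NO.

NO

Decompose q/2: q(7, 1) = q(R, n),  g(g(1, R), q(R, false)) = Y1.
Decompose q/2: 7 = R,  1 = n.
Bind R := 7; substituting into the one remaining equation that mentions R gives: g(g(1, 7), q(7, false)) = Y1.
Clash: constants 1 and n differ; no unifier exists.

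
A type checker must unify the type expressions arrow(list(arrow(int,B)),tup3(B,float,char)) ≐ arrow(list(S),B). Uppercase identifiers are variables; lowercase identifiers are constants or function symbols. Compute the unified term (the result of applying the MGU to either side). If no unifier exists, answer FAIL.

FAIL

Decompose arrow/2: list(arrow(int,B)) ≐ list(S),  tup3(B,float,char) ≐ B.
Decompose list/1: arrow(int,B) ≐ S.
Bind S := arrow(int,B); no other remaining equation mentions S.
Occurs check fails: B occurs in tup3(B,float,char); the equation B ≐ tup3(B,float,char) has no finite solution.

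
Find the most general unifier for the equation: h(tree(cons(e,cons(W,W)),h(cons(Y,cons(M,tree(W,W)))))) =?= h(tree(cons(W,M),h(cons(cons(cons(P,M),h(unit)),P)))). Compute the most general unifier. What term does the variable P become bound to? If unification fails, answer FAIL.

cons(cons(e,e),tree(e,e))

Decompose h/1: tree(cons(e,cons(W,W)),h(cons(Y,cons(M,tree(W,W))))) =?= tree(cons(W,M),h(cons(cons(cons(P,M),h(unit)),P))).
Decompose tree/2: cons(e,cons(W,W)) =?= cons(W,M),  h(cons(Y,cons(M,tree(W,W)))) =?= h(cons(cons(cons(P,M),h(unit)),P)).
Decompose cons/2: e =?= W,  cons(W,W) =?= M.
Bind W := e; substituting into the remaining equations gives: cons(e,e) =?= M,  h(cons(Y,cons(M,tree(e,e)))) =?= h(cons(cons(cons(P,M),h(unit)),P)).
Bind M := cons(e,e); substituting into the remaining equation gives: h(cons(Y,cons(cons(e,e),tree(e,e)))) =?= h(cons(cons(cons(P,cons(e,e)),h(unit)),P)).
Decompose h/1: cons(Y,cons(cons(e,e),tree(e,e))) =?= cons(cons(cons(P,cons(e,e)),h(unit)),P).
Decompose cons/2: Y =?= cons(cons(P,cons(e,e)),h(unit)),  cons(cons(e,e),tree(e,e)) =?= P.
Bind Y := cons(cons(P,cons(e,e)),h(unit)); no other remaining equation mentions Y.
Bind P := cons(cons(e,e),tree(e,e)). Substituting into the earlier binding gives Y := cons(cons(cons(cons(e,e),tree(e,e)),cons(e,e)),h(unit)).
MGU = { W := e, M := cons(e,e), Y := cons(cons(cons(cons(e,e),tree(e,e)),cons(e,e)),h(unit)), P := cons(cons(e,e),tree(e,e)) }, so P := cons(cons(e,e),tree(e,e)).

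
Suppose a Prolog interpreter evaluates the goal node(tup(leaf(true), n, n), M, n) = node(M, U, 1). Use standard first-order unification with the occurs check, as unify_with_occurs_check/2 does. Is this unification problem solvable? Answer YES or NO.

NO

Decompose node/3: tup(leaf(true), n, n) = M,  M = U,  n = 1.
Bind M := tup(leaf(true), n, n); substituting into the one remaining equation that mentions M gives: tup(leaf(true), n, n) = U.
Bind U := tup(leaf(true), n, n); no other remaining equation mentions U.
Clash: constants n and 1 differ; no unifier exists.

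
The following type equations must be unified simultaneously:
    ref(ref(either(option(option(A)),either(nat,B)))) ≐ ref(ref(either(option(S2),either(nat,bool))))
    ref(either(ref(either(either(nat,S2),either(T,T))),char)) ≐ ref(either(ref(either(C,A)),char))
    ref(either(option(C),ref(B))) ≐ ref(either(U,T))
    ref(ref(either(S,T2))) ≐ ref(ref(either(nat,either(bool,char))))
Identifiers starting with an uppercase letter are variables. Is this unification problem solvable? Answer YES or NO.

Decompose ref/1: ref(either(option(option(A)),either(nat,B))) ≐ ref(either(option(S2),either(nat,bool))).
Decompose ref/1: either(option(option(A)),either(nat,B)) ≐ either(option(S2),either(nat,bool)).
Decompose either/2: option(option(A)) ≐ option(S2),  either(nat,B) ≐ either(nat,bool).
Decompose option/1: option(A) ≐ S2.
Bind S2 := option(A); substituting into the one remaining equation that mentions S2 gives: ref(either(ref(either(either(nat,option(A)),either(T,T))),char)) ≐ ref(either(ref(either(C,A)),char)).
Decompose either/2: nat ≐ nat,  B ≐ bool.
Delete trivial equation nat ≐ nat.
Bind B := bool; substituting into the one remaining equation that mentions B gives: ref(either(option(C),ref(bool))) ≐ ref(either(U,T)).
Decompose ref/1: either(ref(either(either(nat,option(A)),either(T,T))),char) ≐ either(ref(either(C,A)),char).
Decompose either/2: ref(either(either(nat,option(A)),either(T,T))) ≐ ref(either(C,A)),  char ≐ char.
Decompose ref/1: either(either(nat,option(A)),either(T,T)) ≐ either(C,A).
Decompose either/2: either(nat,option(A)) ≐ C,  either(T,T) ≐ A.
Bind C := either(nat,option(A)); substituting into the one remaining equation that mentions C gives: ref(either(option(either(nat,option(A))),ref(bool))) ≐ ref(either(U,T)).
Bind A := either(T,T); substituting into the one remaining equation that mentions A gives: ref(either(option(either(nat,option(either(T,T)))),ref(bool))) ≐ ref(either(U,T)). Substituting into the earlier bindings gives S2 := option(either(T,T)), C := either(nat,option(either(T,T))).
Delete trivial equation char ≐ char.
Decompose ref/1: either(option(either(nat,option(either(T,T)))),ref(bool)) ≐ either(U,T).
Decompose either/2: option(either(nat,option(either(T,T)))) ≐ U,  ref(bool) ≐ T.
Bind U := option(either(nat,option(either(T,T)))); no other remaining equation mentions U.
Bind T := ref(bool); no other remaining equation mentions T. Substituting into the earlier bindings gives S2 := option(either(ref(bool),ref(bool))), C := either(nat,option(either(ref(bool),ref(bool)))), A := either(ref(bool),ref(bool)), U := option(either(nat,option(either(ref(bool),ref(bool))))).
Decompose ref/1: ref(either(S,T2)) ≐ ref(either(nat,either(bool,char))).
Decompose ref/1: either(S,T2) ≐ either(nat,either(bool,char)).
Decompose either/2: S ≐ nat,  T2 ≐ either(bool,char).
Bind S := nat; no other remaining equation mentions S.
Bind T2 := either(bool,char).
No equations remain and no clash or occurs-check failure arose, so a unifier exists.

YES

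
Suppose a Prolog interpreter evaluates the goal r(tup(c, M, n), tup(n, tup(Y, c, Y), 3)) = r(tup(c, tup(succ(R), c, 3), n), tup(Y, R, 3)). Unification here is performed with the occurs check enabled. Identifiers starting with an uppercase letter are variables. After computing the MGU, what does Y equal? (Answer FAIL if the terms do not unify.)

n

Decompose r/2: tup(c, M, n) = tup(c, tup(succ(R), c, 3), n),  tup(n, tup(Y, c, Y), 3) = tup(Y, R, 3).
Decompose tup/3: c = c,  M = tup(succ(R), c, 3),  n = n.
Delete trivial equation c = c.
Bind M := tup(succ(R), c, 3); no other remaining equation mentions M.
Delete trivial equation n = n.
Decompose tup/3: n = Y,  tup(Y, c, Y) = R,  3 = 3.
Bind Y := n; substituting into the one remaining equation that mentions Y gives: tup(n, c, n) = R.
Bind R := tup(n, c, n); no other remaining equation mentions R. Substituting into the earlier binding gives M := tup(succ(tup(n, c, n)), c, 3).
Delete trivial equation 3 = 3.
MGU = { M ↦ tup(succ(tup(n, c, n)), c, 3), Y ↦ n, R ↦ tup(n, c, n) }, so Y ↦ n.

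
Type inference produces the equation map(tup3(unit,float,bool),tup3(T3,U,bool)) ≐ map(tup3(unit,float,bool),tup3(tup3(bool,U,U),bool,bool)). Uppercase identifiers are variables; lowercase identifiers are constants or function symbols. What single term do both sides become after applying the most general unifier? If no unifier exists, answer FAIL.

map(tup3(unit,float,bool),tup3(tup3(bool,bool,bool),bool,bool))

Decompose map/2: tup3(unit,float,bool) ≐ tup3(unit,float,bool),  tup3(T3,U,bool) ≐ tup3(tup3(bool,U,U),bool,bool).
Delete trivial equation tup3(unit,float,bool) ≐ tup3(unit,float,bool).
Decompose tup3/3: T3 ≐ tup3(bool,U,U),  U ≐ bool,  bool ≐ bool.
Bind T3 := tup3(bool,U,U); no other remaining equation mentions T3.
Bind U := bool; no other remaining equation mentions U. Substituting into the earlier binding gives T3 := tup3(bool,bool,bool).
Delete trivial equation bool ≐ bool.
Applying the MGU to either side gives map(tup3(unit,float,bool),tup3(tup3(bool,bool,bool),bool,bool)).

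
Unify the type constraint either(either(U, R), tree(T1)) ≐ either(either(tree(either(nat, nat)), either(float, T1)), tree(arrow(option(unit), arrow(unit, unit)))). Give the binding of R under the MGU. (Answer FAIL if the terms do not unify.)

either(float, arrow(option(unit), arrow(unit, unit)))

Decompose either/2: either(U, R) ≐ either(tree(either(nat, nat)), either(float, T1)),  tree(T1) ≐ tree(arrow(option(unit), arrow(unit, unit))).
Decompose either/2: U ≐ tree(either(nat, nat)),  R ≐ either(float, T1).
Bind U := tree(either(nat, nat)); no other remaining equation mentions U.
Bind R := either(float, T1); no other remaining equation mentions R.
Decompose tree/1: T1 ≐ arrow(option(unit), arrow(unit, unit)).
Bind T1 := arrow(option(unit), arrow(unit, unit)). Substituting into the earlier binding gives R := either(float, arrow(option(unit), arrow(unit, unit))).
MGU = { U := tree(either(nat, nat)), R := either(float, arrow(option(unit), arrow(unit, unit))), T1 := arrow(option(unit), arrow(unit, unit)) }, so R := either(float, arrow(option(unit), arrow(unit, unit))).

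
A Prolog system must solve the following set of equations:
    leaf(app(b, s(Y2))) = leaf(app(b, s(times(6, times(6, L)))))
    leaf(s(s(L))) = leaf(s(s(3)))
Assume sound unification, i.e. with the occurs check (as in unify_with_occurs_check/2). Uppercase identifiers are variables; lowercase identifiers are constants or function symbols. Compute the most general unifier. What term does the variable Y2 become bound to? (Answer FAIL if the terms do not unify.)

times(6, times(6, 3))

Decompose leaf/1: app(b, s(Y2)) = app(b, s(times(6, times(6, L)))).
Decompose app/2: b = b,  s(Y2) = s(times(6, times(6, L))).
Delete trivial equation b = b.
Decompose s/1: Y2 = times(6, times(6, L)).
Bind Y2 := times(6, times(6, L)); no other remaining equation mentions Y2.
Decompose leaf/1: s(s(L)) = s(s(3)).
Decompose s/1: s(L) = s(3).
Decompose s/1: L = 3.
Bind L := 3. Substituting into the earlier binding gives Y2 := times(6, times(6, 3)).
MGU = { Y2 -> times(6, times(6, 3)), L -> 3 }, so Y2 -> times(6, times(6, 3)).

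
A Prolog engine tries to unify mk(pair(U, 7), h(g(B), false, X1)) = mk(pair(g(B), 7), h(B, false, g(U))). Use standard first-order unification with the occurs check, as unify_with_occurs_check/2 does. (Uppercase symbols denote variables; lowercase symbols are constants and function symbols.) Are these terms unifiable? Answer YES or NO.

NO

Decompose mk/2: pair(U, 7) = pair(g(B), 7),  h(g(B), false, X1) = h(B, false, g(U)).
Decompose pair/2: U = g(B),  7 = 7.
Bind U := g(B); substituting into the one remaining equation that mentions U gives: h(g(B), false, X1) = h(B, false, g(g(B))).
Delete trivial equation 7 = 7.
Decompose h/3: g(B) = B,  false = false,  X1 = g(g(B)).
Occurs check fails: B occurs in g(B); the equation B = g(B) has no finite solution.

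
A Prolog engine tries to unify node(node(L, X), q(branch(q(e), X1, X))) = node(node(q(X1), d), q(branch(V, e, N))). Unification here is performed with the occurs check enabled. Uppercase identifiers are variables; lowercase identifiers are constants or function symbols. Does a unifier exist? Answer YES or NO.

Decompose node/2: node(L, X) = node(q(X1), d),  q(branch(q(e), X1, X)) = q(branch(V, e, N)).
Decompose node/2: L = q(X1),  X = d.
Bind L := q(X1); no other remaining equation mentions L.
Bind X := d; substituting into the remaining equation gives: q(branch(q(e), X1, d)) = q(branch(V, e, N)).
Decompose q/1: branch(q(e), X1, d) = branch(V, e, N).
Decompose branch/3: q(e) = V,  X1 = e,  d = N.
Bind V := q(e); no other remaining equation mentions V.
Bind X1 := e; no other remaining equation mentions X1. Substituting into the earlier binding gives L := q(e).
Bind N := d.
No equations remain and no clash or occurs-check failure arose, so a unifier exists.

YES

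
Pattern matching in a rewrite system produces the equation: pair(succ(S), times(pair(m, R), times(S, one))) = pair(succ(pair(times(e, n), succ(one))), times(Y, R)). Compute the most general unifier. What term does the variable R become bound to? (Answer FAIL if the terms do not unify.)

Decompose pair/2: succ(S) = succ(pair(times(e, n), succ(one))),  times(pair(m, R), times(S, one)) = times(Y, R).
Decompose succ/1: S = pair(times(e, n), succ(one)).
Bind S := pair(times(e, n), succ(one)); substituting into the remaining equation gives: times(pair(m, R), times(pair(times(e, n), succ(one)), one)) = times(Y, R).
Decompose times/2: pair(m, R) = Y,  times(pair(times(e, n), succ(one)), one) = R.
Bind Y := pair(m, R); no other remaining equation mentions Y.
Bind R := times(pair(times(e, n), succ(one)), one). Substituting into the earlier binding gives Y := pair(m, times(pair(times(e, n), succ(one)), one)).
MGU = { S -> pair(times(e, n), succ(one)), Y -> pair(m, times(pair(times(e, n), succ(one)), one)), R -> times(pair(times(e, n), succ(one)), one) }, so R -> times(pair(times(e, n), succ(one)), one).

times(pair(times(e, n), succ(one)), one)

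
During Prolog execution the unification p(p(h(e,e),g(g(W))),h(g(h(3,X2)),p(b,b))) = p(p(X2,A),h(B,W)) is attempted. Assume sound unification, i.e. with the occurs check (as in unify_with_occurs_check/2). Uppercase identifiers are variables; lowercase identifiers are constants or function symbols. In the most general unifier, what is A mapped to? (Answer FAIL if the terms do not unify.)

Decompose p/2: p(h(e,e),g(g(W))) = p(X2,A),  h(g(h(3,X2)),p(b,b)) = h(B,W).
Decompose p/2: h(e,e) = X2,  g(g(W)) = A.
Bind X2 := h(e,e); substituting into the one remaining equation that mentions X2 gives: h(g(h(3,h(e,e))),p(b,b)) = h(B,W).
Bind A := g(g(W)); no other remaining equation mentions A.
Decompose h/2: g(h(3,h(e,e))) = B,  p(b,b) = W.
Bind B := g(h(3,h(e,e))); no other remaining equation mentions B.
Bind W := p(b,b). Substituting into the earlier binding gives A := g(g(p(b,b))).
MGU = { X2 ↦ h(e,e), A ↦ g(g(p(b,b))), B ↦ g(h(3,h(e,e))), W ↦ p(b,b) }, so A ↦ g(g(p(b,b))).

g(g(p(b,b)))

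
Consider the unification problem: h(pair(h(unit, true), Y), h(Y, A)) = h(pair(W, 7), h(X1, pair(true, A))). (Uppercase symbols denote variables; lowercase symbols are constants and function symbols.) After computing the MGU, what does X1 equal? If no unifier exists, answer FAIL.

Decompose h/2: pair(h(unit, true), Y) = pair(W, 7),  h(Y, A) = h(X1, pair(true, A)).
Decompose pair/2: h(unit, true) = W,  Y = 7.
Bind W := h(unit, true); no other remaining equation mentions W.
Bind Y := 7; substituting into the remaining equation gives: h(7, A) = h(X1, pair(true, A)).
Decompose h/2: 7 = X1,  A = pair(true, A).
Bind X1 := 7; no other remaining equation mentions X1.
Occurs check fails: A occurs in pair(true, A); the equation A = pair(true, A) has no finite solution.

FAIL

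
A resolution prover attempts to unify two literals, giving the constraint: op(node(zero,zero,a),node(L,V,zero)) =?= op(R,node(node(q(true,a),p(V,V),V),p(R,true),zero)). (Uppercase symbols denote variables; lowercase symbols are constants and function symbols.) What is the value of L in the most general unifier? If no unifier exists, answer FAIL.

node(q(true,a),p(p(node(zero,zero,a),true),p(node(zero,zero,a),true)),p(node(zero,zero,a),true))

Decompose op/2: node(zero,zero,a) =?= R,  node(L,V,zero) =?= node(node(q(true,a),p(V,V),V),p(R,true),zero).
Bind R := node(zero,zero,a); substituting into the remaining equation gives: node(L,V,zero) =?= node(node(q(true,a),p(V,V),V),p(node(zero,zero,a),true),zero).
Decompose node/3: L =?= node(q(true,a),p(V,V),V),  V =?= p(node(zero,zero,a),true),  zero =?= zero.
Bind L := node(q(true,a),p(V,V),V); no other remaining equation mentions L.
Bind V := p(node(zero,zero,a),true); no other remaining equation mentions V. Substituting into the earlier binding gives L := node(q(true,a),p(p(node(zero,zero,a),true),p(node(zero,zero,a),true)),p(node(zero,zero,a),true)).
Delete trivial equation zero =?= zero.
MGU = { R -> node(zero,zero,a), L -> node(q(true,a),p(p(node(zero,zero,a),true),p(node(zero,zero,a),true)),p(node(zero,zero,a),true)), V -> p(node(zero,zero,a),true) }, so L -> node(q(true,a),p(p(node(zero,zero,a),true),p(node(zero,zero,a),true)),p(node(zero,zero,a),true)).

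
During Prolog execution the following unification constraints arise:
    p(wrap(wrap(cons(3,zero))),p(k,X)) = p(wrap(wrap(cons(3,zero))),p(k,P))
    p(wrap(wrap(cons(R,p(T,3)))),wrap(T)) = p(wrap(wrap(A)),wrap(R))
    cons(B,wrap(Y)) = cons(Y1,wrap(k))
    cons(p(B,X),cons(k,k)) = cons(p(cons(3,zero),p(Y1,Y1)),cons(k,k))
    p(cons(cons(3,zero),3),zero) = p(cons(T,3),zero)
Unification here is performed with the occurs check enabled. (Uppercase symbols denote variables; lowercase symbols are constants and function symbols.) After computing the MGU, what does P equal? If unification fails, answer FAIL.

Decompose p/2: wrap(wrap(cons(3,zero))) = wrap(wrap(cons(3,zero))),  p(k,X) = p(k,P).
Delete trivial equation wrap(wrap(cons(3,zero))) = wrap(wrap(cons(3,zero))).
Decompose p/2: k = k,  X = P.
Delete trivial equation k = k.
Bind X := P; substituting into the one remaining equation that mentions X gives: cons(p(B,P),cons(k,k)) = cons(p(cons(3,zero),p(Y1,Y1)),cons(k,k)).
Decompose p/2: wrap(wrap(cons(R,p(T,3)))) = wrap(wrap(A)),  wrap(T) = wrap(R).
Decompose wrap/1: wrap(cons(R,p(T,3))) = wrap(A).
Decompose wrap/1: cons(R,p(T,3)) = A.
Bind A := cons(R,p(T,3)); no other remaining equation mentions A.
Decompose wrap/1: T = R.
Bind T := R; substituting into the one remaining equation that mentions T gives: p(cons(cons(3,zero),3),zero) = p(cons(R,3),zero). Substituting into the earlier binding gives A := cons(R,p(R,3)).
Decompose cons/2: B = Y1,  wrap(Y) = wrap(k).
Bind B := Y1; substituting into the one remaining equation that mentions B gives: cons(p(Y1,P),cons(k,k)) = cons(p(cons(3,zero),p(Y1,Y1)),cons(k,k)).
Decompose wrap/1: Y = k.
Bind Y := k; no other remaining equation mentions Y.
Decompose cons/2: p(Y1,P) = p(cons(3,zero),p(Y1,Y1)),  cons(k,k) = cons(k,k).
Decompose p/2: Y1 = cons(3,zero),  P = p(Y1,Y1).
Bind Y1 := cons(3,zero); substituting into the one remaining equation that mentions Y1 gives: P = p(cons(3,zero),cons(3,zero)). Substituting into the earlier binding gives B := cons(3,zero).
Bind P := p(cons(3,zero),cons(3,zero)); no other remaining equation mentions P. Substituting into the earlier binding gives X := p(cons(3,zero),cons(3,zero)).
Delete trivial equation cons(k,k) = cons(k,k).
Decompose p/2: cons(cons(3,zero),3) = cons(R,3),  zero = zero.
Decompose cons/2: cons(3,zero) = R,  3 = 3.
Bind R := cons(3,zero); no other remaining equation mentions R. Substituting into the earlier bindings gives A := cons(cons(3,zero),p(cons(3,zero),3)), T := cons(3,zero).
Delete trivial equation 3 = 3.
Delete trivial equation zero = zero.
MGU = { X -> p(cons(3,zero),cons(3,zero)), A -> cons(cons(3,zero),p(cons(3,zero),3)), T -> cons(3,zero), B -> cons(3,zero), Y -> k, Y1 -> cons(3,zero), P -> p(cons(3,zero),cons(3,zero)), R -> cons(3,zero) }, so P -> p(cons(3,zero),cons(3,zero)).

p(cons(3,zero),cons(3,zero))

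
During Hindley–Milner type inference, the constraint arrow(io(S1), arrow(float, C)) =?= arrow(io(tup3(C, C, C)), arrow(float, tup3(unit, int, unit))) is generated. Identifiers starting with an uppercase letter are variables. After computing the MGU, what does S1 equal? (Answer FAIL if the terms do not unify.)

Decompose arrow/2: io(S1) =?= io(tup3(C, C, C)),  arrow(float, C) =?= arrow(float, tup3(unit, int, unit)).
Decompose io/1: S1 =?= tup3(C, C, C).
Bind S1 := tup3(C, C, C); no other remaining equation mentions S1.
Decompose arrow/2: float =?= float,  C =?= tup3(unit, int, unit).
Delete trivial equation float =?= float.
Bind C := tup3(unit, int, unit). Substituting into the earlier binding gives S1 := tup3(tup3(unit, int, unit), tup3(unit, int, unit), tup3(unit, int, unit)).
MGU = { S1 ↦ tup3(tup3(unit, int, unit), tup3(unit, int, unit), tup3(unit, int, unit)), C ↦ tup3(unit, int, unit) }, so S1 ↦ tup3(tup3(unit, int, unit), tup3(unit, int, unit), tup3(unit, int, unit)).

tup3(tup3(unit, int, unit), tup3(unit, int, unit), tup3(unit, int, unit))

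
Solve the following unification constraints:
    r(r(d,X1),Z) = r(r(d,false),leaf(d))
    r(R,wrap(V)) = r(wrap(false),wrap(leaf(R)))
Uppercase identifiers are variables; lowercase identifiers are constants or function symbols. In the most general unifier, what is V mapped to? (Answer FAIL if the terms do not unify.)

leaf(wrap(false))

Decompose r/2: r(d,X1) = r(d,false),  Z = leaf(d).
Decompose r/2: d = d,  X1 = false.
Delete trivial equation d = d.
Bind X1 := false; no other remaining equation mentions X1.
Bind Z := leaf(d); no other remaining equation mentions Z.
Decompose r/2: R = wrap(false),  wrap(V) = wrap(leaf(R)).
Bind R := wrap(false); substituting into the remaining equation gives: wrap(V) = wrap(leaf(wrap(false))).
Decompose wrap/1: V = leaf(wrap(false)).
Bind V := leaf(wrap(false)).
MGU = { X1 -> false, Z -> leaf(d), R -> wrap(false), V -> leaf(wrap(false)) }, so V -> leaf(wrap(false)).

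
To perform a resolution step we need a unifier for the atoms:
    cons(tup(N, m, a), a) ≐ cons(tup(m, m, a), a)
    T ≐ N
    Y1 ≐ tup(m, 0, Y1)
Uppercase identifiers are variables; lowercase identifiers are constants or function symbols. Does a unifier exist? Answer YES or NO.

NO

Decompose cons/2: tup(N, m, a) ≐ tup(m, m, a),  a ≐ a.
Decompose tup/3: N ≐ m,  m ≐ m,  a ≐ a.
Bind N := m; substituting into the one remaining equation that mentions N gives: T ≐ m.
Delete trivial equation m ≐ m.
Delete trivial equation a ≐ a.
Delete trivial equation a ≐ a.
Bind T := m; no other remaining equation mentions T.
Occurs check fails: Y1 occurs in tup(m, 0, Y1); the equation Y1 ≐ tup(m, 0, Y1) has no finite solution.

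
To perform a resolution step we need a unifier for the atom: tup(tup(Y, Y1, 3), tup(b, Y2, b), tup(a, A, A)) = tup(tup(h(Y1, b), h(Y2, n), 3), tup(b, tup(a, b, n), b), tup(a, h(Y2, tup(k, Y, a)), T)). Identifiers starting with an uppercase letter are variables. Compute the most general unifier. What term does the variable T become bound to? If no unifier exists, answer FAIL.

h(tup(a, b, n), tup(k, h(h(tup(a, b, n), n), b), a))

Decompose tup/3: tup(Y, Y1, 3) = tup(h(Y1, b), h(Y2, n), 3),  tup(b, Y2, b) = tup(b, tup(a, b, n), b),  tup(a, A, A) = tup(a, h(Y2, tup(k, Y, a)), T).
Decompose tup/3: Y = h(Y1, b),  Y1 = h(Y2, n),  3 = 3.
Bind Y := h(Y1, b); substituting into the one remaining equation that mentions Y gives: tup(a, A, A) = tup(a, h(Y2, tup(k, h(Y1, b), a)), T).
Bind Y1 := h(Y2, n); substituting into the one remaining equation that mentions Y1 gives: tup(a, A, A) = tup(a, h(Y2, tup(k, h(h(Y2, n), b), a)), T). Substituting into the earlier binding gives Y := h(h(Y2, n), b).
Delete trivial equation 3 = 3.
Decompose tup/3: b = b,  Y2 = tup(a, b, n),  b = b.
Delete trivial equation b = b.
Bind Y2 := tup(a, b, n); substituting into the one remaining equation that mentions Y2 gives: tup(a, A, A) = tup(a, h(tup(a, b, n), tup(k, h(h(tup(a, b, n), n), b), a)), T). Substituting into the earlier bindings gives Y := h(h(tup(a, b, n), n), b), Y1 := h(tup(a, b, n), n).
Delete trivial equation b = b.
Decompose tup/3: a = a,  A = h(tup(a, b, n), tup(k, h(h(tup(a, b, n), n), b), a)),  A = T.
Delete trivial equation a = a.
Bind A := h(tup(a, b, n), tup(k, h(h(tup(a, b, n), n), b), a)); substituting into the remaining equation gives: h(tup(a, b, n), tup(k, h(h(tup(a, b, n), n), b), a)) = T.
Bind T := h(tup(a, b, n), tup(k, h(h(tup(a, b, n), n), b), a)).
MGU = { Y := h(h(tup(a, b, n), n), b), Y1 := h(tup(a, b, n), n), Y2 := tup(a, b, n), A := h(tup(a, b, n), tup(k, h(h(tup(a, b, n), n), b), a)), T := h(tup(a, b, n), tup(k, h(h(tup(a, b, n), n), b), a)) }, so T := h(tup(a, b, n), tup(k, h(h(tup(a, b, n), n), b), a)).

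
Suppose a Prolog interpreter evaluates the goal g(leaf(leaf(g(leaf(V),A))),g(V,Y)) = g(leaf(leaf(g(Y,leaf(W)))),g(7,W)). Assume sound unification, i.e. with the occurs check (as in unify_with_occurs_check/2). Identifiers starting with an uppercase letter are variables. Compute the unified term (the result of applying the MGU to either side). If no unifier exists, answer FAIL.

g(leaf(leaf(g(leaf(7),leaf(leaf(7))))),g(7,leaf(7)))

Decompose g/2: leaf(leaf(g(leaf(V),A))) = leaf(leaf(g(Y,leaf(W)))),  g(V,Y) = g(7,W).
Decompose leaf/1: leaf(g(leaf(V),A)) = leaf(g(Y,leaf(W))).
Decompose leaf/1: g(leaf(V),A) = g(Y,leaf(W)).
Decompose g/2: leaf(V) = Y,  A = leaf(W).
Bind Y := leaf(V); substituting into the one remaining equation that mentions Y gives: g(V,leaf(V)) = g(7,W).
Bind A := leaf(W); no other remaining equation mentions A.
Decompose g/2: V = 7,  leaf(V) = W.
Bind V := 7; substituting into the remaining equation gives: leaf(7) = W. Substituting into the earlier binding gives Y := leaf(7).
Bind W := leaf(7). Substituting into the earlier binding gives A := leaf(leaf(7)).
Applying the MGU to either side gives g(leaf(leaf(g(leaf(7),leaf(leaf(7))))),g(7,leaf(7))).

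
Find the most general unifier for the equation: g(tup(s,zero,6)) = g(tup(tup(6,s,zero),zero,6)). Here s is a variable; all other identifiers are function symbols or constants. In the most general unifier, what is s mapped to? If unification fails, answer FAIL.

FAIL

Decompose g/1: tup(s,zero,6) = tup(tup(6,s,zero),zero,6).
Decompose tup/3: s = tup(6,s,zero),  zero = zero,  6 = 6.
Occurs check fails: s occurs in tup(6,s,zero); the equation s = tup(6,s,zero) has no finite solution.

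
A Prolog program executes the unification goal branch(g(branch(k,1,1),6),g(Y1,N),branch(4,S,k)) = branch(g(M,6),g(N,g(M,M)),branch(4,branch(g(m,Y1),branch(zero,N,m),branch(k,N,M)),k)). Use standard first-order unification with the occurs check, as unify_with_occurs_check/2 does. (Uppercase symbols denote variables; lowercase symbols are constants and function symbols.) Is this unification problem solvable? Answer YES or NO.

YES

Decompose branch/3: g(branch(k,1,1),6) = g(M,6),  g(Y1,N) = g(N,g(M,M)),  branch(4,S,k) = branch(4,branch(g(m,Y1),branch(zero,N,m),branch(k,N,M)),k).
Decompose g/2: branch(k,1,1) = M,  6 = 6.
Bind M := branch(k,1,1); substituting into the 2 remaining equations that mention M gives: g(Y1,N) = g(N,g(branch(k,1,1),branch(k,1,1))),  branch(4,S,k) = branch(4,branch(g(m,Y1),branch(zero,N,m),branch(k,N,branch(k,1,1))),k).
Delete trivial equation 6 = 6.
Decompose g/2: Y1 = N,  N = g(branch(k,1,1),branch(k,1,1)).
Bind Y1 := N; substituting into the one remaining equation that mentions Y1 gives: branch(4,S,k) = branch(4,branch(g(m,N),branch(zero,N,m),branch(k,N,branch(k,1,1))),k).
Bind N := g(branch(k,1,1),branch(k,1,1)); substituting into the remaining equation gives: branch(4,S,k) = branch(4,branch(g(m,g(branch(k,1,1),branch(k,1,1))),branch(zero,g(branch(k,1,1),branch(k,1,1)),m),branch(k,g(branch(k,1,1),branch(k,1,1)),branch(k,1,1))),k). Substituting into the earlier binding gives Y1 := g(branch(k,1,1),branch(k,1,1)).
Decompose branch/3: 4 = 4,  S = branch(g(m,g(branch(k,1,1),branch(k,1,1))),branch(zero,g(branch(k,1,1),branch(k,1,1)),m),branch(k,g(branch(k,1,1),branch(k,1,1)),branch(k,1,1))),  k = k.
Delete trivial equation 4 = 4.
Bind S := branch(g(m,g(branch(k,1,1),branch(k,1,1))),branch(zero,g(branch(k,1,1),branch(k,1,1)),m),branch(k,g(branch(k,1,1),branch(k,1,1)),branch(k,1,1))); no other remaining equation mentions S.
Delete trivial equation k = k.
No equations remain and no clash or occurs-check failure arose, so a unifier exists.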